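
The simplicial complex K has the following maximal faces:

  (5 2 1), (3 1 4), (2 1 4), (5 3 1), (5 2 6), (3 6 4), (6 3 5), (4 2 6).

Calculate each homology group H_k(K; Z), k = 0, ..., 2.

Fix the vertex order 1 < 2 < 3 < 4 < 5 < 6 and write every simplex with vertices in increasing order. Then dim K = 2 and the simplices of K are:

  0-simplices (6): [1], [2], [3], [4], [5], [6]
  1-simplices (12): [1,2], [1,3], [1,4], [1,5], [2,4], [2,5], [2,6], [3,4], [3,5], [3,6], [4,6], [5,6]
  2-simplices (8): [1,2,4], [1,2,5], [1,3,4], [1,3,5], [2,4,6], [2,5,6], [3,4,6], [3,5,6]

so the chain groups are C_0 ≅ Z^6, C_1 ≅ Z^12, C_2 ≅ Z^8.

∂_1: C_1 → C_0 sends each edge [p,q] (with p < q) to q − p.
This gives a 6×12 integer matrix of rank 5; reducing to Smith normal form yields diagonal entries (1,1,1,1,1).

∂_2: C_2 → C_1 acts by ∂[p,q,r] = [q,r] − [p,r] + [p,q]. For instance
  ∂[1,2,5] = [2,5] − [1,5] + [1,2],
  ∂[2,5,6] = [5,6] − [2,6] + [2,5].
This gives a 12×8 integer matrix of rank 7; reducing to Smith normal form yields diagonal entries (1,1,1,1,1,1,1).

Reading off H_k = ker ∂_k / im ∂_{k+1}:

  H_0: rank C_0 − rank ∂_1 = 6 − 5 = 1, and the invariant factors of ∂_1 are all 1, so H_0 ≅ Z.
  H_1: rank ker ∂_1 − rank ∂_2 = (12 − 5) − 7 = 0, and the invariant factors of ∂_2 are all 1, so H_1 ≅ 0.
  H_2: rank ker ∂_2 − rank ∂_3 = (8 − 7) − 0 = 1, and there is no ∂_3, so H_2 ≅ Z.

As a check, the Euler characteristic is 6 − 12 + 8 = 2, which agrees with 1 − 0 + 1 = 2.

H_0 = Z,  H_1 = 0,  H_2 = Z.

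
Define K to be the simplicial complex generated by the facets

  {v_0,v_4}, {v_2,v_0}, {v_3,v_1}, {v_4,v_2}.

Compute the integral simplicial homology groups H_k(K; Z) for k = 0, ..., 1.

H_0 ≅ Z^2,  H_1 ≅ Z.

Fix the vertex order v_0 < v_1 < v_2 < v_3 < v_4 and write every simplex with vertices in increasing order. Then dim K = 1 and the simplices of K are:

  0-simplices (5): [v_0], [v_1], [v_2], [v_3], [v_4]
  1-simplices (4): [v_0,v_2], [v_0,v_4], [v_1,v_3], [v_2,v_4]

Hence C_0 ≅ Z^5, C_1 ≅ Z^4.

∂_1: C_1 → C_0 maps an edge to its endpoints' difference, ∂[p,q] = q − p.
The 5×4 boundary matrix has rank 3 and Smith normal form diag(1,1,1).

Reading off H_k = ker ∂_k / im ∂_{k+1}:

  H_0: rank C_0 − rank ∂_1 = 5 − 3 = 2, and the invariant factors of ∂_1 are all 1, so H_0 = Z^2.
  H_1: rank ker ∂_1 − rank ∂_2 = (4 − 3) − 0 = 1, and there is no ∂_2, so H_1 = Z.

(K is a triangulation of the disjoint union of the circle S^1 and the 1-simplex.)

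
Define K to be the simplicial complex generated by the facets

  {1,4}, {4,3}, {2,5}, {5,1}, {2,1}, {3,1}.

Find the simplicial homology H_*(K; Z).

H_0 = Z,  H_1 = Z^2.

Order the vertices as 1 < 2 < 3 < 4 < 5. Listing each simplex with vertices in this order, K has dimension 1 with simplices:

  0-simplices (5): [1], [2], [3], [4], [5]
  1-simplices (6): [1,2], [1,3], [1,4], [1,5], [2,5], [3,4]

Hence C_0 ≅ Z^5, C_1 ≅ Z^6.

∂_1: C_1 → C_0 sends each edge [p,q] (with p < q) to q − p. For instance
  ∂[1,4] = [4] − [1].
The 5×6 boundary matrix has rank 4 and Smith normal form diag(1,1,1,1).

Reading off H_k = ker ∂_k / im ∂_{k+1}:

  H_0: rank C_0 − rank ∂_1 = 5 − 4 = 1, and the invariant factors of ∂_1 are all 1, so H_0 = Z.
  H_1: rank ker ∂_1 − rank ∂_2 = (6 − 4) − 0 = 2, and there is no ∂_2, so H_1 = Z^2.

(K is a triangulation of a wedge of 2 circles.)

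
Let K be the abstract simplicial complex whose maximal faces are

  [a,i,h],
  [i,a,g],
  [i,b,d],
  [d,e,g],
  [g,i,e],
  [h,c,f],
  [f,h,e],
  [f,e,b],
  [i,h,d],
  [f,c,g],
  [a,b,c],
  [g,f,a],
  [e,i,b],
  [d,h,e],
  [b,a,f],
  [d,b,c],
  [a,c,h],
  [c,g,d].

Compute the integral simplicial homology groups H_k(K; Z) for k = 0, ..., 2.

H_0 ≅ Z,  H_1 ≅ Z ⊕ Z/2,  H_2 = 0.

We work with the vertex ordering a < b < c < d < e < f < g < h < i. The simplices of K, each written with vertices in increasing order, are:

  0-simplices (9): a, b, c, d, e, f, g, h, i
  1-simplices (27): ab, ac, af, ag, ah, ai, bc, bd, be, bf, bi, cd, cf, cg, ch, de, dg, dh, di, ef, eg, eh, ei, fg, fh, gi, hi
  2-simplices (18): abc, abf, ach, afg, agi, ahi, bcd, bdi, bef, bei, cdg, cfg, cfh, deg, deh, dhi, efh, egi

Hence C_0 ≅ Z^9, C_1 ≅ Z^27, C_2 ≅ Z^18.

The boundary map ∂_1: C_1 → C_0 sends each edge [p,q] (with p < q) to q − p. For instance
  ∂bf = f − b.
The resulting 9×27 matrix has rank 8, and its Smith normal form has invariant factors (1,1,1,1,1,1,1,1).

The boundary map ∂_2: C_2 → C_1 sends each 2-simplex [p,q,r] to [q,r] − [p,r] + [p,q]. For instance
  ∂egi = gi − ei + eg,
  ∂cdg = dg − cg + cd.
This gives a 27×18 integer matrix of rank 18; reducing to Smith normal form yields diagonal entries (1,1,1,1,1,1,1,1,1,1,1,1,1,1,1,1,1,2).

Now H_k = ker ∂_k / im ∂_{k+1}, so:

  H_0: rank C_0 − rank ∂_1 = 9 − 8 = 1, and the invariant factors of ∂_1 are all 1, so H_0 = Z.
  H_1: rank ker ∂_1 − rank ∂_2 = (27 − 8) − 18 = 1, and ∂_2 has invariant factor 2 > 1, so H_1 = Z ⊕ Z/2.
  H_2: rank ker ∂_2 − rank ∂_3 = (18 − 18) − 0 = 0, and there is no ∂_3, so H_2 = 0.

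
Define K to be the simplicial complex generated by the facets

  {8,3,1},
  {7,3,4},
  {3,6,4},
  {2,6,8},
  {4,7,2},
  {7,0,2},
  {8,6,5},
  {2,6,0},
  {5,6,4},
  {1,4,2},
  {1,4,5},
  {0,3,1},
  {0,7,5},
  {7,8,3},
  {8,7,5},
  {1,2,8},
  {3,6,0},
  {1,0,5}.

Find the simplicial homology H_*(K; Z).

Take the total order 0 < 1 < 2 < 3 < 4 < 5 < 6 < 7 < 8 on the vertex set. Then K (dimension 2) consists of the simplices:

  0-simplices (9): [0], [1], [2], [3], [4], [5], [6], [7], [8]
  1-simplices (27): (27 of them)
  2-simplices (18): [0,1,3], [0,1,5], [0,2,6], [0,2,7], [0,3,6], [0,5,7], [1,2,4], [1,2,8], [1,3,8], [1,4,5], [2,4,7], [2,6,8], [3,4,6], [3,4,7], [3,7,8], [4,5,6], [5,6,8], [5,7,8]

Hence C_0 ≅ Z^9, C_1 ≅ Z^27, C_2 ≅ Z^18.

Boundary ∂_1: C_1 → C_0 is given by ∂[p,q] = [q] − [p]. For instance
  ∂[0,2] = [2] − [0].
The resulting 9×27 matrix has rank 8, and its Smith normal form has invariant factors (1,1,1,1,1,1,1,1).

∂_2: C_2 → C_1 acts by ∂[p,q,r] = [q,r] − [p,r] + [p,q]. For instance
  ∂[1,2,4] = [2,4] − [1,4] + [1,2],
  ∂[0,2,7] = [2,7] − [0,7] + [0,2].
The resulting 27×18 matrix has rank 17, and its Smith normal form has invariant factors (1,1,1,1,1,1,1,1,1,1,1,1,1,1,1,1,1).

Computing H_k = (kernel of ∂_k) / (image of ∂_{k+1}):

  H_0: rank C_0 − rank ∂_1 = 9 − 8 = 1, and the invariant factors of ∂_1 are all 1, so H_0 ≅ Z.
  H_1: rank ker ∂_1 − rank ∂_2 = (27 − 8) − 17 = 2, and the invariant factors of ∂_2 are all 1, so H_1 ≅ Z^2.
  H_2: rank ker ∂_2 − rank ∂_3 = (18 − 17) − 0 = 1, and there is no ∂_3, so H_2 ≅ Z.

As a check, the Euler characteristic is 9 − 27 + 18 = 0, which agrees with 1 − 2 + 1 = 0.
(K is a triangulation of the torus T^2.)

H_0 = Z,  H_1 = Z^2,  H_2 = Z.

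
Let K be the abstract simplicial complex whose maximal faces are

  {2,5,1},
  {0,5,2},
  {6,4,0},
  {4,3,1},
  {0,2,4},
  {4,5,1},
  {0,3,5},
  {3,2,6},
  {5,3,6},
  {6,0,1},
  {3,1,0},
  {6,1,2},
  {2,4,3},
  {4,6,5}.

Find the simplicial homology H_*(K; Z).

H_0 ≅ Z,  H_1 ≅ Z^2,  H_2 ≅ Z.

Fix the vertex order 0 < 1 < 2 < 3 < 4 < 5 < 6 and write every simplex with vertices in increasing order. Then dim K = 2 and the simplices of K are:

  0-simplices (7): [0], [1], [2], [3], [4], [5], [6]
  1-simplices (21): [0,1], [0,2], [0,3], [0,4], [0,5], [0,6], [1,2], [1,3], [1,4], [1,5], [1,6], [2,3], [2,4], [2,5], [2,6], [3,4], [3,5], [3,6], [4,5], [4,6], [5,6]
  2-simplices (14): [0,1,3], [0,1,6], [0,2,4], [0,2,5], [0,3,5], [0,4,6], [1,2,5], [1,2,6], [1,3,4], [1,4,5], [2,3,4], [2,3,6], [3,5,6], [4,5,6]

so the chain groups are C_0 ≅ Z^7, C_1 ≅ Z^21, C_2 ≅ Z^14.

∂_1: C_1 → C_0 is given by ∂[p,q] = [q] − [p].
As a 7×21 matrix over Z this has rank 6, with invariant factors (1,1,1,1,1,1).

The boundary map ∂_2: C_2 → C_1 sends each 2-simplex [p,q,r] to [q,r] − [p,r] + [p,q]. For instance
  ∂[0,4,6] = [4,6] − [0,6] + [0,4],
  ∂[0,2,4] = [2,4] − [0,4] + [0,2].
The resulting 21×14 matrix has rank 13, and its Smith normal form has invariant factors (1,1,1,1,1,1,1,1,1,1,1,1,1).

Reading off H_k = ker ∂_k / im ∂_{k+1}:

  H_0: rank C_0 − rank ∂_1 = 7 − 6 = 1, and the invariant factors of ∂_1 are all 1, so H_0 ≅ Z.
  H_1: rank ker ∂_1 − rank ∂_2 = (21 − 6) − 13 = 2, and the invariant factors of ∂_2 are all 1, so H_1 ≅ Z^2.
  H_2: rank ker ∂_2 − rank ∂_3 = (14 − 13) − 0 = 1, and there is no ∂_3, so H_2 ≅ Z.

(K is a triangulation of the torus T^2.)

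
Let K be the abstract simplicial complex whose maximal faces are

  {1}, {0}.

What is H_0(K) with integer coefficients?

We work with the vertex ordering 0 < 1. The simplices of K, each written with vertices in increasing order, are:

  0-simplices (2): [0], [1]

giving chain groups C_0 ≅ Z^2.

Now H_k = ker ∂_k / im ∂_{k+1}, so:

  H_0: rank C_0 − rank ∂_1 = 2 − 0 = 2, and there is no ∂_1, so H_0 = Z^2.

H_0 = Z^2.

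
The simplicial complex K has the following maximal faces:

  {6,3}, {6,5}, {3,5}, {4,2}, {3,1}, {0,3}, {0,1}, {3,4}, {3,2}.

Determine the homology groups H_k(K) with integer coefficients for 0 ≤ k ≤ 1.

H_0 = Z,  H_1 = Z^3.

Take the total order 0 < 1 < 2 < 3 < 4 < 5 < 6 on the vertex set. Then K (dimension 1) consists of the simplices:

  0-simplices (7): [0], [1], [2], [3], [4], [5], [6]
  1-simplices (9): [0,1], [0,3], [1,3], [2,3], [2,4], [3,4], [3,5], [3,6], [5,6]

so the chain groups are C_0 ≅ Z^7, C_1 ≅ Z^9.

The boundary map ∂_1: C_1 → C_0 is given by ∂[p,q] = [q] − [p]. For instance
  ∂[3,5] = [5] − [3].
The 7×9 boundary matrix has rank 6 and Smith normal form diag(1,1,1,1,1,1).

From H_k ≅ ker(∂_k) / im(∂_{k+1}) we obtain:

  H_0: rank C_0 − rank ∂_1 = 7 − 6 = 1, and the invariant factors of ∂_1 are all 1, so H_0 ≅ Z.
  H_1: rank ker ∂_1 − rank ∂_2 = (9 − 6) − 0 = 3, and there is no ∂_2, so H_1 ≅ Z^3.

(K is a triangulation of a wedge of 3 circles.)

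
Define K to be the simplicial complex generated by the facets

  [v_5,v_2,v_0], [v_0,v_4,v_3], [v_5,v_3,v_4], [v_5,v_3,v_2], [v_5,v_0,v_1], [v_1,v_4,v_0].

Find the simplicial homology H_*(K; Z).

K has 6 vertices, 12 edges, 6 triangles.
rank ∂_0 = 0, rank ∂_1 = 5 ⇒ b_0 = 6 − 0 − 5 = 1; all invariant factors of ∂_1 are 1 so no torsion. So H_0 = Z.
rank ∂_1 = 5, rank ∂_2 = 6 ⇒ b_1 = 12 − 5 − 6 = 1; all invariant factors of ∂_2 are 1 so no torsion. So H_1 = Z.
rank ∂_2 = 6, rank ∂_3 = 0 ⇒ b_2 = 6 − 6 − 0 = 0. So H_2 = 0.

H_0 ≅ Z,  H_1 ≅ Z,  H_2 = 0.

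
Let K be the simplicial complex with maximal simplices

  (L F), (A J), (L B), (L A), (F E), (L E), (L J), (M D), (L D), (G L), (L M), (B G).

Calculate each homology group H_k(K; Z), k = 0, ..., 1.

H_0 = Z,  H_1 = Z^4.

Take the total order A < B < D < E < F < G < J < L < M on the vertex set. Then K (dimension 1) consists of the simplices:

  0-simplices (9): A, B, D, E, F, G, J, L, M
  1-simplices (12): AJ, AL, BG, BL, DL, DM, EF, EL, FL, GL, JL, LM

Hence C_0 ≅ Z^9, C_1 ≅ Z^12.

The boundary map ∂_1: C_1 → C_0 maps an edge to its endpoints' difference, ∂[p,q] = q − p. For instance
  ∂FL = L − F.
As a 9×12 matrix over Z this has rank 8, with invariant factors (1,1,1,1,1,1,1,1).

Now H_k = ker ∂_k / im ∂_{k+1}, so:

  H_0: rank C_0 − rank ∂_1 = 9 − 8 = 1, and the invariant factors of ∂_1 are all 1, so H_0 = Z.
  H_1: rank ker ∂_1 − rank ∂_2 = (12 − 8) − 0 = 4, and there is no ∂_2, so H_1 = Z^4.

(K is a triangulation of a wedge of 4 circles.)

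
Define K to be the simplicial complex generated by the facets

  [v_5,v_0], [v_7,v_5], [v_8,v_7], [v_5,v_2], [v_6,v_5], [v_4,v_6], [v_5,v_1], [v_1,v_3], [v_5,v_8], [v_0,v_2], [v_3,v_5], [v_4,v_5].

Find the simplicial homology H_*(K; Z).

H_0 ≅ Z,  H_1 ≅ Z^4.

Take the total order v_0 < v_1 < v_2 < v_3 < v_4 < v_5 < v_6 < v_7 < v_8 on the vertex set. Then K (dimension 1) consists of the simplices:

  0-simplices (9): [v_0], [v_1], [v_2], [v_3], [v_4], [v_5], [v_6], [v_7], [v_8]
  1-simplices (12): [v_0,v_2], [v_0,v_5], [v_1,v_3], [v_1,v_5], [v_2,v_5], [v_3,v_5], [v_4,v_5], [v_4,v_6], [v_5,v_6], [v_5,v_7], [v_5,v_8], [v_7,v_8]

so the chain groups are C_0 ≅ Z^9, C_1 ≅ Z^12.

The boundary map ∂_1: C_1 → C_0 maps an edge to its endpoints' difference, ∂[p,q] = q − p.
The 9×12 boundary matrix has rank 8 and Smith normal form diag(1,1,1,1,1,1,1,1).

From H_k ≅ ker(∂_k) / im(∂_{k+1}) we obtain:

  H_0: rank C_0 − rank ∂_1 = 9 − 8 = 1, and the invariant factors of ∂_1 are all 1, so H_0 ≅ Z.
  H_1: rank ker ∂_1 − rank ∂_2 = (12 − 8) − 0 = 4, and there is no ∂_2, so H_1 ≅ Z^4.

(K is a triangulation of a wedge of 4 circles.)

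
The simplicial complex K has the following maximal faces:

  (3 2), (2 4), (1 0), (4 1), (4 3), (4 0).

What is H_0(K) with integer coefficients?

H_0 ≅ Z.

Fix the vertex order 0 < 1 < 2 < 3 < 4 and write every simplex with vertices in increasing order. Then dim K = 1 and the simplices of K are:

  0-simplices (5): [0], [1], [2], [3], [4]
  1-simplices (6): [0,1], [0,4], [1,4], [2,3], [2,4], [3,4]

giving chain groups C_0 ≅ Z^5, C_1 ≅ Z^6.

∂_1: C_1 → C_0 is given by ∂[p,q] = [q] − [p].
This gives a 5×6 integer matrix of rank 4; reducing to Smith normal form yields diagonal entries (1,1,1,1).

Computing H_k = (kernel of ∂_k) / (image of ∂_{k+1}):

  H_0: rank C_0 − rank ∂_1 = 5 − 4 = 1, and the invariant factors of ∂_1 are all 1, so H_0 = Z.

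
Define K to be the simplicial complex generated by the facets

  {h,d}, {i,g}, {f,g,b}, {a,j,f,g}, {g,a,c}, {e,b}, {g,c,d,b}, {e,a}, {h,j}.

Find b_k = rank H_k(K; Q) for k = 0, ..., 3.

b_0 = 1, b_1 = 2, b_2 = 0, b_3 = 0.

Fix the vertex order a < b < c < d < e < f < g < h < i < j and write every simplex with vertices in increasing order. Then dim K = 3 and the simplices of K are:

  0-simplices (10): a, b, c, d, e, f, g, h, i, j
  1-simplices (19): ac, ae, af, ag, aj, bc, bd, be, bf, bg, cd, cg, dg, dh, fg, fj, gi, gj, hj
  2-simplices (10): acg, afg, afj, agj, bcd, bcg, bdg, bfg, cdg, fgj
  3-simplices (2): afgj, bcdg

giving chain groups C_0 ≅ Z^10, C_1 ≅ Z^19, C_2 ≅ Z^10, C_3 ≅ Z^2.

∂_1: C_1 → C_0 sends each edge [p,q] (with p < q) to q − p. For instance
  ∂aj = j − a.
The 10×19 boundary matrix has rank 9 and Smith normal form diag(1,1,1,1,1,1,1,1,1).

Boundary ∂_2: C_2 → C_1 sends each 2-simplex [p,q,r] to [q,r] − [p,r] + [p,q]. For instance
  ∂afj = fj − aj + af,
  ∂fgj = gj − fj + fg.
The 19×10 boundary matrix has rank 8 and Smith normal form diag(1,1,1,1,1,1,1,1).

Boundary ∂_3: C_3 → C_2 sends each 3-simplex σ to the alternating sum Σ_i (−1)^i (σ with its i-th vertex removed). For instance
  ∂afgj = fgj − agj + afj − afg,
  ∂bcdg = cdg − bdg + bcg − bcd.
The resulting 10×2 matrix has rank 2, and its Smith normal form has invariant factors (1,1).

Now H_k = ker ∂_k / im ∂_{k+1}, so:

  H_0: rank C_0 − rank ∂_1 = 10 − 9 = 1, and the invariant factors of ∂_1 are all 1, so H_0 ≅ Z.
  H_1: rank ker ∂_1 − rank ∂_2 = (19 − 9) − 8 = 2, and the invariant factors of ∂_2 are all 1, so H_1 ≅ Z^2.
  H_2: rank ker ∂_2 − rank ∂_3 = (10 − 8) − 2 = 0, and the invariant factors of ∂_3 are all 1, so H_2 ≅ 0.
  H_3: rank ker ∂_3 − rank ∂_4 = (2 − 2) − 0 = 0, and there is no ∂_4, so H_3 ≅ 0.

As a check, the Euler characteristic is 10 − 19 + 10 − 2 = -1, which agrees with 1 − 2 + 0 − 0 = -1.

Hence the Betti numbers are b_0 = 1, b_1 = 2, b_2 = 0, b_3 = 0.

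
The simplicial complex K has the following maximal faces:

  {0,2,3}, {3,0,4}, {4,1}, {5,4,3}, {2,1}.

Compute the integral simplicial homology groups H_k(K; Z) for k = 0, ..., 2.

Order the vertices as 0 < 1 < 2 < 3 < 4 < 5. Listing each simplex with vertices in this order, K has dimension 2 with simplices:

  0-simplices (6): [0], [1], [2], [3], [4], [5]
  1-simplices (9): [0,2], [0,3], [0,4], [1,2], [1,4], [2,3], [3,4], [3,5], [4,5]
  2-simplices (3): [0,2,3], [0,3,4], [3,4,5]

giving chain groups C_0 ≅ Z^6, C_1 ≅ Z^9, C_2 ≅ Z^3.

∂_1: C_1 → C_0 maps an edge to its endpoints' difference, ∂[p,q] = q − p.
The resulting 6×9 matrix has rank 5, and its Smith normal form has invariant factors (1,1,1,1,1).

The boundary map ∂_2: C_2 → C_1 acts by ∂[p,q,r] = [q,r] − [p,r] + [p,q]. For instance
  ∂[3,4,5] = [4,5] − [3,5] + [3,4],
  ∂[0,3,4] = [3,4] − [0,4] + [0,3].
As a 9×3 matrix over Z this has rank 3, with invariant factors (1,1,1).

Now H_k = ker ∂_k / im ∂_{k+1}, so:

  H_0: rank C_0 − rank ∂_1 = 6 − 5 = 1, and the invariant factors of ∂_1 are all 1, so H_0 = Z.
  H_1: rank ker ∂_1 − rank ∂_2 = (9 − 5) − 3 = 1, and the invariant factors of ∂_2 are all 1, so H_1 = Z.
  H_2: rank ker ∂_2 − rank ∂_3 = (3 − 3) − 0 = 0, and there is no ∂_3, so H_2 = 0.

H_0 = Z,  H_1 = Z,  H_2 = 0.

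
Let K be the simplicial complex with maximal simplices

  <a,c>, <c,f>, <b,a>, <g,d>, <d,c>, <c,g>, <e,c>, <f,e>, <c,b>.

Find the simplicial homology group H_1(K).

Order the vertices as a < b < c < d < e < f < g. Listing each simplex with vertices in this order, K has dimension 1 with simplices:

  0-simplices (7): a, b, c, d, e, f, g
  1-simplices (9): ab, ac, bc, cd, ce, cf, cg, dg, ef

Hence C_0 ≅ Z^7, C_1 ≅ Z^9.

∂_1: C_1 → C_0 maps an edge to its endpoints' difference, ∂[p,q] = q − p.
As a 7×9 matrix over Z this has rank 6, with invariant factors (1,1,1,1,1,1).

Reading off H_k = ker ∂_k / im ∂_{k+1}:

  H_1: rank ker ∂_1 − rank ∂_2 = (9 − 6) − 0 = 3, and there is no ∂_2, so H_1 ≅ Z^3.

(K is a triangulation of a wedge of 3 circles.)

H_1 ≅ Z^3.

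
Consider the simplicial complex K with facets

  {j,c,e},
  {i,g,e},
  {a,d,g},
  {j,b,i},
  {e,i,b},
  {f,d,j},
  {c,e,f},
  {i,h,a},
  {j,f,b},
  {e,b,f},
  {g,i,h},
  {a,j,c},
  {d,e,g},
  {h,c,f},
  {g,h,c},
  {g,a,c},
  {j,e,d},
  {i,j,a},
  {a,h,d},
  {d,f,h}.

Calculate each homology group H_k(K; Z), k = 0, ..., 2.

H_0 = Z,  H_1 = Z ⊕ Z/2Z,  H_2 = 0.

Fix the vertex order a < b < c < d < e < f < g < h < i < j and write every simplex with vertices in increasing order. Then dim K = 2 and the simplices of K are:

  0-simplices (10): a, b, c, d, e, f, g, h, i, j
  1-simplices (30): ac, ad, ag, ah, ai, aj, be, bf, bi, bj, ce, cf, cg, ch, cj, de, df, dg, dh, dj, ef, eg, ei, ej, fh, fj, gh, gi, hi, ij
  2-simplices (20): acg, acj, adg, adh, ahi, aij, bef, bei, bfj, bij, cef, cej, cfh, cgh, deg, dej, dfh, dfj, egi, ghi

giving chain groups C_0 ≅ Z^10, C_1 ≅ Z^30, C_2 ≅ Z^20.

The boundary map ∂_1: C_1 → C_0 sends each edge [p,q] (with p < q) to q − p.
The 10×30 boundary matrix has rank 9 and Smith normal form diag(1,1,1,1,1,1,1,1,1).

Boundary ∂_2: C_2 → C_1 maps a triangle to the signed sum of its edges. For instance
  ∂bei = ei − bi + be,
  ∂bfj = fj − bj + bf.
The resulting 30×20 matrix has rank 20, and its Smith normal form has invariant factors (1,1,1,1,1,1,1,1,1,1,1,1,1,1,1,1,1,1,1,2).

From H_k ≅ ker(∂_k) / im(∂_{k+1}) we obtain:

  H_0: rank C_0 − rank ∂_1 = 10 − 9 = 1, and the invariant factors of ∂_1 are all 1, so H_0 = Z.
  H_1: rank ker ∂_1 − rank ∂_2 = (30 − 9) − 20 = 1, and ∂_2 has invariant factor 2 > 1, so H_1 = Z ⊕ Z/2Z.
  H_2: rank ker ∂_2 − rank ∂_3 = (20 − 20) − 0 = 0, and there is no ∂_3, so H_2 = 0.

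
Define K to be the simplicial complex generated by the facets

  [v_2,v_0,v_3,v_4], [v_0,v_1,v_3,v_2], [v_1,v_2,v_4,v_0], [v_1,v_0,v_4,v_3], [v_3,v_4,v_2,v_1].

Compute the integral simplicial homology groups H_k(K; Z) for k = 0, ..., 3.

Take the total order v_0 < v_1 < v_2 < v_3 < v_4 on the vertex set. Then K (dimension 3) consists of the simplices:

  0-simplices (5): [v_0], [v_1], [v_2], [v_3], [v_4]
  1-simplices (10): [v_0,v_1], [v_0,v_2], [v_0,v_3], [v_0,v_4], [v_1,v_2], [v_1,v_3], [v_1,v_4], [v_2,v_3], [v_2,v_4], [v_3,v_4]
  2-simplices (10): [v_0,v_1,v_2], [v_0,v_1,v_3], [v_0,v_1,v_4], [v_0,v_2,v_3], [v_0,v_2,v_4], [v_0,v_3,v_4], [v_1,v_2,v_3], [v_1,v_2,v_4], [v_1,v_3,v_4], [v_2,v_3,v_4]
  3-simplices (5): [v_0,v_1,v_2,v_3], [v_0,v_1,v_2,v_4], [v_0,v_1,v_3,v_4], [v_0,v_2,v_3,v_4], [v_1,v_2,v_3,v_4]

Hence C_0 ≅ Z^5, C_1 ≅ Z^10, C_2 ≅ Z^10, C_3 ≅ Z^5.

The boundary map ∂_1: C_1 → C_0 sends each edge [p,q] (with p < q) to q − p.
The 5×10 boundary matrix has rank 4 and Smith normal form diag(1,1,1,1).

The boundary map ∂_2: C_2 → C_1 acts by ∂[p,q,r] = [q,r] − [p,r] + [p,q]. For instance
  ∂[v_0,v_2,v_3] = [v_2,v_3] − [v_0,v_3] + [v_0,v_2],
  ∂[v_1,v_2,v_4] = [v_2,v_4] − [v_1,v_4] + [v_1,v_2].
The resulting 10×10 matrix has rank 6, and its Smith normal form has invariant factors (1,1,1,1,1,1).

The boundary map ∂_3: C_3 → C_2 sends each 3-simplex σ to the alternating sum Σ_i (−1)^i (σ with its i-th vertex removed). For instance
  ∂[v_1,v_2,v_3,v_4] = [v_2,v_3,v_4] − [v_1,v_3,v_4] + [v_1,v_2,v_4] − [v_1,v_2,v_3],
  ∂[v_0,v_2,v_3,v_4] = [v_2,v_3,v_4] − [v_0,v_3,v_4] + [v_0,v_2,v_4] − [v_0,v_2,v_3].
As a 10×5 matrix over Z this has rank 4, with invariant factors (1,1,1,1).

Reading off H_k = ker ∂_k / im ∂_{k+1}:

  H_0: rank C_0 − rank ∂_1 = 5 − 4 = 1, and the invariant factors of ∂_1 are all 1, so H_0 = Z.
  H_1: rank ker ∂_1 − rank ∂_2 = (10 − 4) − 6 = 0, and the invariant factors of ∂_2 are all 1, so H_1 = 0.
  H_2: rank ker ∂_2 − rank ∂_3 = (10 − 6) − 4 = 0, and the invariant factors of ∂_3 are all 1, so H_2 = 0.
  H_3: rank ker ∂_3 − rank ∂_4 = (5 − 4) − 0 = 1, and there is no ∂_4, so H_3 = Z.

H_0 ≅ Z,  H_1 = 0,  H_2 = 0,  H_3 ≅ Z.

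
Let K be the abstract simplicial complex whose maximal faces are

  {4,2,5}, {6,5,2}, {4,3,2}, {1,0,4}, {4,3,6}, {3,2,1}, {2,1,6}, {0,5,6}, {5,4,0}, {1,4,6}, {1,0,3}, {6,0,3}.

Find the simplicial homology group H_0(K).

H_0 ≅ Z.

Take the total order 0 < 1 < 2 < 3 < 4 < 5 < 6 on the vertex set. Then K (dimension 2) consists of the simplices:

  0-simplices (7): [0], [1], [2], [3], [4], [5], [6]
  1-simplices (18): [0,1], [0,3], [0,4], [0,5], [0,6], [1,2], [1,3], [1,4], [1,6], [2,3], [2,4], [2,5], [2,6], [3,4], [3,6], [4,5], [4,6], [5,6]
  2-simplices (12): [0,1,3], [0,1,4], [0,3,6], [0,4,5], [0,5,6], [1,2,3], [1,2,6], [1,4,6], [2,3,4], [2,4,5], [2,5,6], [3,4,6]

so the chain groups are C_0 ≅ Z^7, C_1 ≅ Z^18, C_2 ≅ Z^12.

The boundary map ∂_1: C_1 → C_0 is given by ∂[p,q] = [q] − [p]. For instance
  ∂[4,5] = [5] − [4].
The resulting 7×18 matrix has rank 6, and its Smith normal form has invariant factors (1,1,1,1,1,1).

The boundary map ∂_2: C_2 → C_1 acts by ∂[p,q,r] = [q,r] − [p,r] + [p,q]. For instance
  ∂[2,3,4] = [3,4] − [2,4] + [2,3],
  ∂[0,1,4] = [1,4] − [0,4] + [0,1].
The resulting 18×12 matrix has rank 12, and its Smith normal form has invariant factors (1,1,1,1,1,1,1,1,1,1,1,2).

Computing H_k = (kernel of ∂_k) / (image of ∂_{k+1}):

  H_0: rank C_0 − rank ∂_1 = 7 − 6 = 1, and the invariant factors of ∂_1 are all 1, so H_0 ≅ Z.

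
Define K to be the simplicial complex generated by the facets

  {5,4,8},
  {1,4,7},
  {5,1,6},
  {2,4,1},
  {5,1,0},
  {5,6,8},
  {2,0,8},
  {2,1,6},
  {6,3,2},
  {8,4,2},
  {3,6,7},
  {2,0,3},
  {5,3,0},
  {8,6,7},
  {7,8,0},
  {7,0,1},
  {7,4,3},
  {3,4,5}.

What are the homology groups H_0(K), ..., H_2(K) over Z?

H_0 ≅ Z,  H_1 ≅ Z^2,  H_2 ≅ Z.

K has 9 vertices, 27 edges, 18 triangles.
rank ∂_0 = 0, rank ∂_1 = 8 ⇒ b_0 = 9 − 0 − 8 = 1; all invariant factors of ∂_1 are 1 so no torsion. So H_0 = Z.
rank ∂_1 = 8, rank ∂_2 = 17 ⇒ b_1 = 27 − 8 − 17 = 2; all invariant factors of ∂_2 are 1 so no torsion. So H_1 = Z^2.
rank ∂_2 = 17, rank ∂_3 = 0 ⇒ b_2 = 18 − 17 − 0 = 1. So H_2 = Z.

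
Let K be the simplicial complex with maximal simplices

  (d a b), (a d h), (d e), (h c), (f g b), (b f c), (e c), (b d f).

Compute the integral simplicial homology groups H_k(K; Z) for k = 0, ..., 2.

Order the vertices as a < b < c < d < e < f < g < h. Listing each simplex with vertices in this order, K has dimension 2 with simplices:

  0-simplices (8): a, b, c, d, e, f, g, h
  1-simplices (14): ab, ad, ah, bc, bd, bf, bg, ce, cf, ch, de, df, dh, fg
  2-simplices (5): abd, adh, bcf, bdf, bfg

Hence C_0 ≅ Z^8, C_1 ≅ Z^14, C_2 ≅ Z^5.

Boundary ∂_1: C_1 → C_0 maps an edge to its endpoints' difference, ∂[p,q] = q − p. For instance
  ∂ce = e − c.
As a 8×14 matrix over Z this has rank 7, with invariant factors (1,1,1,1,1,1,1).

∂_2: C_2 → C_1 maps a triangle to the signed sum of its edges. For instance
  ∂abd = bd − ad + ab,
  ∂bdf = df − bf + bd.
The 14×5 boundary matrix has rank 5 and Smith normal form diag(1,1,1,1,1).

Reading off H_k = ker ∂_k / im ∂_{k+1}:

  H_0: rank C_0 − rank ∂_1 = 8 − 7 = 1, and the invariant factors of ∂_1 are all 1, so H_0 ≅ Z.
  H_1: rank ker ∂_1 − rank ∂_2 = (14 − 7) − 5 = 2, and the invariant factors of ∂_2 are all 1, so H_1 ≅ Z^2.
  H_2: rank ker ∂_2 − rank ∂_3 = (5 − 5) − 0 = 0, and there is no ∂_3, so H_2 ≅ 0.

H_0 ≅ Z,  H_1 ≅ Z^2,  H_2 = 0.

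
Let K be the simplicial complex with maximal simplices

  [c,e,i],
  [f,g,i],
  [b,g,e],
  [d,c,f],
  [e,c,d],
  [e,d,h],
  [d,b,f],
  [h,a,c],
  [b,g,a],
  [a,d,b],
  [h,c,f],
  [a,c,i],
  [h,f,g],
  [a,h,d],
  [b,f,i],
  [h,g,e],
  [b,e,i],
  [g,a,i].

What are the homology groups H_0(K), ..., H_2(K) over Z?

H_0 = Z,  H_1 = Z × Z/2,  H_2 = 0.

K has 9 vertices, 27 edges, 18 triangles.
rank ∂_0 = 0, rank ∂_1 = 8 ⇒ b_0 = 9 − 0 − 8 = 1; all invariant factors of ∂_1 are 1 so no torsion. So H_0 ≅ Z.
rank ∂_1 = 8, rank ∂_2 = 18 ⇒ b_1 = 27 − 8 − 18 = 1; ∂_2 has invariant factor(s) [2] giving torsion. So H_1 ≅ Z × Z/2.
rank ∂_2 = 18, rank ∂_3 = 0 ⇒ b_2 = 18 − 18 − 0 = 0. So H_2 ≅ 0.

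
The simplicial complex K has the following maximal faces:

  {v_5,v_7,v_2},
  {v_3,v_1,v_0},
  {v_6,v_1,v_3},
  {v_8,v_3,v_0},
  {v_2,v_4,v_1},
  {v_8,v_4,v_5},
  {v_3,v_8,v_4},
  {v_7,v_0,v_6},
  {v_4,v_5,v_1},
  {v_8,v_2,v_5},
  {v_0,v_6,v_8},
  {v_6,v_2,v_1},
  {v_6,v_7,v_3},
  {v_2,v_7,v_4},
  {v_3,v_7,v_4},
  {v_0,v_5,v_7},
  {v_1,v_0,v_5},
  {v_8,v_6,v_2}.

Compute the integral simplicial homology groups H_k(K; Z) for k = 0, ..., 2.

H_0 = Z,  H_1 = Z ⊕ Z/2Z,  H_2 = 0.

Order the vertices as v_0 < v_1 < v_2 < v_3 < v_4 < v_5 < v_6 < v_7 < v_8. Listing each simplex with vertices in this order, K has dimension 2 with simplices:

  0-simplices (9): [v_0], [v_1], [v_2], [v_3], [v_4], [v_5], [v_6], [v_7], [v_8]
  1-simplices (27): (27 of them)
  2-simplices (18): (18 of them)

Hence C_0 ≅ Z^9, C_1 ≅ Z^27, C_2 ≅ Z^18.

Boundary ∂_1: C_1 → C_0 sends each edge [p,q] (with p < q) to q − p. For instance
  ∂[v_1,v_3] = [v_3] − [v_1].
As a 9×27 matrix over Z this has rank 8, with invariant factors (1,1,1,1,1,1,1,1).

The boundary map ∂_2: C_2 → C_1 maps a triangle to the signed sum of its edges. For instance
  ∂[v_1,v_3,v_6] = [v_3,v_6] − [v_1,v_6] + [v_1,v_3],
  ∂[v_0,v_6,v_8] = [v_6,v_8] − [v_0,v_8] + [v_0,v_6].
The 27×18 boundary matrix has rank 18 and Smith normal form diag(1,1,1,1,1,1,1,1,1,1,1,1,1,1,1,1,1,2).

Now H_k = ker ∂_k / im ∂_{k+1}, so:

  H_0: rank C_0 − rank ∂_1 = 9 − 8 = 1, and the invariant factors of ∂_1 are all 1, so H_0 ≅ Z.
  H_1: rank ker ∂_1 − rank ∂_2 = (27 − 8) − 18 = 1, and ∂_2 has invariant factor 2 > 1, so H_1 ≅ Z ⊕ Z/2Z.
  H_2: rank ker ∂_2 − rank ∂_3 = (18 − 18) − 0 = 0, and there is no ∂_3, so H_2 ≅ 0.

As a check, the Euler characteristic is 9 − 27 + 18 = 0, which agrees with 1 − 1 + 0 = 0.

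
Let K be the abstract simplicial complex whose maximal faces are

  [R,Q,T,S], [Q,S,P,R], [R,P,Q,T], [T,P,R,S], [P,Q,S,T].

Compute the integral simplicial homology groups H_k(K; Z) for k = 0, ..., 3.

K has 5 vertices, 10 edges, 10 triangles, 5 3-simplices.
rank ∂_0 = 0, rank ∂_1 = 4 ⇒ b_0 = 5 − 0 − 4 = 1; all invariant factors of ∂_1 are 1 so no torsion. So H_0 ≅ Z.
rank ∂_1 = 4, rank ∂_2 = 6 ⇒ b_1 = 10 − 4 − 6 = 0; all invariant factors of ∂_2 are 1 so no torsion. So H_1 ≅ 0.
rank ∂_2 = 6, rank ∂_3 = 4 ⇒ b_2 = 10 − 6 − 4 = 0; all invariant factors of ∂_3 are 1 so no torsion. So H_2 ≅ 0.
rank ∂_3 = 4, rank ∂_4 = 0 ⇒ b_3 = 5 − 4 − 0 = 1. So H_3 ≅ Z.

H_0 = Z,  H_1 = 0,  H_2 = 0,  H_3 = Z.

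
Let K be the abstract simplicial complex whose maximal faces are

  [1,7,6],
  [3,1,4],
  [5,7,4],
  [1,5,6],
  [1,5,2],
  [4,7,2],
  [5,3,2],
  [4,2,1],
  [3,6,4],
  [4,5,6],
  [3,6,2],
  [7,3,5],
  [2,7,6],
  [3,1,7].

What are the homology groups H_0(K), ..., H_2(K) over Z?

Take the total order 1 < 2 < 3 < 4 < 5 < 6 < 7 on the vertex set. Then K (dimension 2) consists of the simplices:

  0-simplices (7): [1], [2], [3], [4], [5], [6], [7]
  1-simplices (21): [1,2], [1,3], [1,4], [1,5], [1,6], [1,7], [2,3], [2,4], [2,5], [2,6], [2,7], [3,4], [3,5], [3,6], [3,7], [4,5], [4,6], [4,7], [5,6], [5,7], [6,7]
  2-simplices (14): [1,2,4], [1,2,5], [1,3,4], [1,3,7], [1,5,6], [1,6,7], [2,3,5], [2,3,6], [2,4,7], [2,6,7], [3,4,6], [3,5,7], [4,5,6], [4,5,7]

Hence C_0 ≅ Z^7, C_1 ≅ Z^21, C_2 ≅ Z^14.

Boundary ∂_1: C_1 → C_0 is given by ∂[p,q] = [q] − [p]. For instance
  ∂[1,3] = [3] − [1].
This gives a 7×21 integer matrix of rank 6; reducing to Smith normal form yields diagonal entries (1,1,1,1,1,1).

∂_2: C_2 → C_1 acts by ∂[p,q,r] = [q,r] − [p,r] + [p,q]. For instance
  ∂[2,3,5] = [3,5] − [2,5] + [2,3],
  ∂[2,6,7] = [6,7] − [2,7] + [2,6].
This gives a 21×14 integer matrix of rank 13; reducing to Smith normal form yields diagonal entries (1,1,1,1,1,1,1,1,1,1,1,1,1).

Reading off H_k = ker ∂_k / im ∂_{k+1}:

  H_0: rank C_0 − rank ∂_1 = 7 − 6 = 1, and the invariant factors of ∂_1 are all 1, so H_0 ≅ Z.
  H_1: rank ker ∂_1 − rank ∂_2 = (21 − 6) − 13 = 2, and the invariant factors of ∂_2 are all 1, so H_1 ≅ Z^2.
  H_2: rank ker ∂_2 − rank ∂_3 = (14 − 13) − 0 = 1, and there is no ∂_3, so H_2 ≅ Z.

As a check, the Euler characteristic is 7 − 21 + 14 = 0, which agrees with 1 − 2 + 1 = 0.

H_0 = Z,  H_1 = Z^2,  H_2 = Z.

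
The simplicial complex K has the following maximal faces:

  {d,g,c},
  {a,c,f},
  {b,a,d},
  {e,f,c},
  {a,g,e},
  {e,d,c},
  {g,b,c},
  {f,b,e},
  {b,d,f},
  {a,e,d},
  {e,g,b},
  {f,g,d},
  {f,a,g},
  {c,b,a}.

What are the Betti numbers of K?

b_0 = 1, b_1 = 2, b_2 = 1.

Take the total order a < b < c < d < e < f < g on the vertex set. Then K (dimension 2) consists of the simplices:

  0-simplices (7): a, b, c, d, e, f, g
  1-simplices (21): ab, ac, ad, ae, af, ag, bc, bd, be, bf, bg, cd, ce, cf, cg, de, df, dg, ef, eg, fg
  2-simplices (14): abc, abd, acf, ade, aeg, afg, bcg, bdf, bef, beg, cde, cdg, cef, dfg

giving chain groups C_0 ≅ Z^7, C_1 ≅ Z^21, C_2 ≅ Z^14.

Boundary ∂_1: C_1 → C_0 sends each edge [p,q] (with p < q) to q − p. For instance
  ∂eg = g − e.
As a 7×21 matrix over Z this has rank 6, with invariant factors (1,1,1,1,1,1).

The boundary map ∂_2: C_2 → C_1 maps a triangle to the signed sum of its edges. For instance
  ∂bdf = df − bf + bd,
  ∂acf = cf − af + ac.
The resulting 21×14 matrix has rank 13, and its Smith normal form has invariant factors (1,1,1,1,1,1,1,1,1,1,1,1,1).

Now H_k = ker ∂_k / im ∂_{k+1}, so:

  H_0: rank C_0 − rank ∂_1 = 7 − 6 = 1, and the invariant factors of ∂_1 are all 1, so H_0 ≅ Z.
  H_1: rank ker ∂_1 − rank ∂_2 = (21 − 6) − 13 = 2, and the invariant factors of ∂_2 are all 1, so H_1 ≅ Z^2.
  H_2: rank ker ∂_2 − rank ∂_3 = (14 − 13) − 0 = 1, and there is no ∂_3, so H_2 ≅ Z.

(K is a triangulation of the torus T^2.)

Hence the Betti numbers are b_0 = 1, b_1 = 2, b_2 = 1.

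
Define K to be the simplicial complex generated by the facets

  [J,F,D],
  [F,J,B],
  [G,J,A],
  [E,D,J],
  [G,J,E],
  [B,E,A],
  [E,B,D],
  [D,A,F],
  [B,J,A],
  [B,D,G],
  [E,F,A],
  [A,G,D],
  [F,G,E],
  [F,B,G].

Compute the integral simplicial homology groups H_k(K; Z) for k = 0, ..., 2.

Fix the vertex order A < B < D < E < F < G < J and write every simplex with vertices in increasing order. Then dim K = 2 and the simplices of K are:

  0-simplices (7): A, B, D, E, F, G, J
  1-simplices (21): AB, AD, AE, AF, AG, AJ, BD, BE, BF, BG, BJ, DE, DF, DG, DJ, EF, EG, EJ, FG, FJ, GJ
  2-simplices (14): ABE, ABJ, ADF, ADG, AEF, AGJ, BDE, BDG, BFG, BFJ, DEJ, DFJ, EFG, EGJ

Hence C_0 ≅ Z^7, C_1 ≅ Z^21, C_2 ≅ Z^14.

∂_1: C_1 → C_0 sends each edge [p,q] (with p < q) to q − p.
The resulting 7×21 matrix has rank 6, and its Smith normal form has invariant factors (1,1,1,1,1,1).

Boundary ∂_2: C_2 → C_1 acts by ∂[p,q,r] = [q,r] − [p,r] + [p,q]. For instance
  ∂ADG = DG − AG + AD,
  ∂ABE = BE − AE + AB.
As a 21×14 matrix over Z this has rank 13, with invariant factors (1,1,1,1,1,1,1,1,1,1,1,1,1).

Computing H_k = (kernel of ∂_k) / (image of ∂_{k+1}):

  H_0: rank C_0 − rank ∂_1 = 7 − 6 = 1, and the invariant factors of ∂_1 are all 1, so H_0 ≅ Z.
  H_1: rank ker ∂_1 − rank ∂_2 = (21 − 6) − 13 = 2, and the invariant factors of ∂_2 are all 1, so H_1 ≅ Z^2.
  H_2: rank ker ∂_2 − rank ∂_3 = (14 − 13) − 0 = 1, and there is no ∂_3, so H_2 ≅ Z.

(K is a triangulation of the torus T^2.)

H_0 = Z,  H_1 = Z^2,  H_2 = Z.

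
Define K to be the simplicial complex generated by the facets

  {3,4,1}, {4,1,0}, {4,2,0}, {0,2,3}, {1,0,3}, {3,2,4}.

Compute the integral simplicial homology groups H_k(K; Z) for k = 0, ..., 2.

H_0 = Z,  H_1 = 0,  H_2 = Z.

Order the vertices as 0 < 1 < 2 < 3 < 4. Listing each simplex with vertices in this order, K has dimension 2 with simplices:

  0-simplices (5): [0], [1], [2], [3], [4]
  1-simplices (9): [0,1], [0,2], [0,3], [0,4], [1,3], [1,4], [2,3], [2,4], [3,4]
  2-simplices (6): [0,1,3], [0,1,4], [0,2,3], [0,2,4], [1,3,4], [2,3,4]

giving chain groups C_0 ≅ Z^5, C_1 ≅ Z^9, C_2 ≅ Z^6.

Boundary ∂_1: C_1 → C_0 sends each edge [p,q] (with p < q) to q − p.
As a 5×9 matrix over Z this has rank 4, with invariant factors (1,1,1,1).

Boundary ∂_2: C_2 → C_1 acts by ∂[p,q,r] = [q,r] − [p,r] + [p,q]. For instance
  ∂[0,1,3] = [1,3] − [0,3] + [0,1],
  ∂[0,1,4] = [1,4] − [0,4] + [0,1].
This gives a 9×6 integer matrix of rank 5; reducing to Smith normal form yields diagonal entries (1,1,1,1,1).

Computing H_k = (kernel of ∂_k) / (image of ∂_{k+1}):

  H_0: rank C_0 − rank ∂_1 = 5 − 4 = 1, and the invariant factors of ∂_1 are all 1, so H_0 = Z.
  H_1: rank ker ∂_1 − rank ∂_2 = (9 − 4) − 5 = 0, and the invariant factors of ∂_2 are all 1, so H_1 = 0.
  H_2: rank ker ∂_2 − rank ∂_3 = (6 − 5) − 0 = 1, and there is no ∂_3, so H_2 = Z.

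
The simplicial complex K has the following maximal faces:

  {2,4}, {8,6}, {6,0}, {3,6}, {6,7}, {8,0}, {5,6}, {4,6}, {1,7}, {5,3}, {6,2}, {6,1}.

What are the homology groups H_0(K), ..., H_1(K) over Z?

H_0 = Z,  H_1 = Z^4.

We work with the vertex ordering 0 < 1 < 2 < 3 < 4 < 5 < 6 < 7 < 8. The simplices of K, each written with vertices in increasing order, are:

  0-simplices (9): [0], [1], [2], [3], [4], [5], [6], [7], [8]
  1-simplices (12): [0,6], [0,8], [1,6], [1,7], [2,4], [2,6], [3,5], [3,6], [4,6], [5,6], [6,7], [6,8]

giving chain groups C_0 ≅ Z^9, C_1 ≅ Z^12.

The boundary map ∂_1: C_1 → C_0 sends each edge [p,q] (with p < q) to q − p.
The 9×12 boundary matrix has rank 8 and Smith normal form diag(1,1,1,1,1,1,1,1).

Reading off H_k = ker ∂_k / im ∂_{k+1}:

  H_0: rank C_0 − rank ∂_1 = 9 − 8 = 1, and the invariant factors of ∂_1 are all 1, so H_0 = Z.
  H_1: rank ker ∂_1 − rank ∂_2 = (12 − 8) − 0 = 4, and there is no ∂_2, so H_1 = Z^4.

As a check, the Euler characteristic is 9 − 12 = -3, which agrees with 1 − 4 = -3.
(K is a triangulation of a wedge of 4 circles.)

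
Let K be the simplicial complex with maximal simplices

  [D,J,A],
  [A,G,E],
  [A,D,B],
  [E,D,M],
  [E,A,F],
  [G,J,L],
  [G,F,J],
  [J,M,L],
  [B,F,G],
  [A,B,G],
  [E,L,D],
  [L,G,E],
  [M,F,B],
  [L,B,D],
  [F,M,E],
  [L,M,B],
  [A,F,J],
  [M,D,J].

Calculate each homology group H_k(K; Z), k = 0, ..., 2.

H_0 ≅ Z,  H_1 ≅ Z ⊕ Z/2Z,  H_2 = 0.

Take the total order A < B < D < E < F < G < J < L < M on the vertex set. Then K (dimension 2) consists of the simplices:

  0-simplices (9): A, B, D, E, F, G, J, L, M
  1-simplices (27): AB, AD, AE, AF, AG, AJ, BD, BF, BG, BL, BM, DE, DJ, DL, DM, EF, EG, EL, EM, FG, FJ, FM, GJ, GL, JL, JM, LM
  2-simplices (18): ABD, ABG, ADJ, AEF, AEG, AFJ, BDL, BFG, BFM, BLM, DEL, DEM, DJM, EFM, EGL, FGJ, GJL, JLM

Hence C_0 ≅ Z^9, C_1 ≅ Z^27, C_2 ≅ Z^18.

∂_1: C_1 → C_0 maps an edge to its endpoints' difference, ∂[p,q] = q − p.
The 9×27 boundary matrix has rank 8 and Smith normal form diag(1,1,1,1,1,1,1,1).

The boundary map ∂_2: C_2 → C_1 acts by ∂[p,q,r] = [q,r] − [p,r] + [p,q]. For instance
  ∂ABG = BG − AG + AB,
  ∂ABD = BD − AD + AB.
This gives a 27×18 integer matrix of rank 18; reducing to Smith normal form yields diagonal entries (1,1,1,1,1,1,1,1,1,1,1,1,1,1,1,1,1,2).

Computing H_k = (kernel of ∂_k) / (image of ∂_{k+1}):

  H_0: rank C_0 − rank ∂_1 = 9 − 8 = 1, and the invariant factors of ∂_1 are all 1, so H_0 ≅ Z.
  H_1: rank ker ∂_1 − rank ∂_2 = (27 − 8) − 18 = 1, and ∂_2 has invariant factor 2 > 1, so H_1 ≅ Z ⊕ Z/2Z.
  H_2: rank ker ∂_2 − rank ∂_3 = (18 − 18) − 0 = 0, and there is no ∂_3, so H_2 ≅ 0.

As a check, the Euler characteristic is 9 − 27 + 18 = 0, which agrees with 1 − 1 + 0 = 0.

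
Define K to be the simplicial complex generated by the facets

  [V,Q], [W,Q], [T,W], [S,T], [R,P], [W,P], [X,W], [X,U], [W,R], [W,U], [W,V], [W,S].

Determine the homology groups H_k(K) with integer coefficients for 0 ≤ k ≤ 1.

Fix the vertex order P < Q < R < S < T < U < V < W < X and write every simplex with vertices in increasing order. Then dim K = 1 and the simplices of K are:

  0-simplices (9): P, Q, R, S, T, U, V, W, X
  1-simplices (12): PR, PW, QV, QW, RW, ST, SW, TW, UW, UX, VW, WX

giving chain groups C_0 ≅ Z^9, C_1 ≅ Z^12.

∂_1: C_1 → C_0 is given by ∂[p,q] = [q] − [p]. For instance
  ∂QV = V − Q.
The 9×12 boundary matrix has rank 8 and Smith normal form diag(1,1,1,1,1,1,1,1).

From H_k ≅ ker(∂_k) / im(∂_{k+1}) we obtain:

  H_0: rank C_0 − rank ∂_1 = 9 − 8 = 1, and the invariant factors of ∂_1 are all 1, so H_0 = Z.
  H_1: rank ker ∂_1 − rank ∂_2 = (12 − 8) − 0 = 4, and there is no ∂_2, so H_1 = Z^4.

H_0 ≅ Z,  H_1 ≅ Z^4.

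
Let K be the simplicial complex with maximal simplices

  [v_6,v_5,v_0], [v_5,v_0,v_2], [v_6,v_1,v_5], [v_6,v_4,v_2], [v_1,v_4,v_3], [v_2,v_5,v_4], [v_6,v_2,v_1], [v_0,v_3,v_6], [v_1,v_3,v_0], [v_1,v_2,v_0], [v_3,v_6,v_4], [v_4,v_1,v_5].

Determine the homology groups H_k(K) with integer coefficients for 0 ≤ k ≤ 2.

H_0 = Z,  H_1 = Z/2,  H_2 = 0.

Fix the vertex order v_0 < v_1 < v_2 < v_3 < v_4 < v_5 < v_6 and write every simplex with vertices in increasing order. Then dim K = 2 and the simplices of K are:

  0-simplices (7): [v_0], [v_1], [v_2], [v_3], [v_4], [v_5], [v_6]
  1-simplices (18): (18 of them)
  2-simplices (12): (12 of them)

Hence C_0 ≅ Z^7, C_1 ≅ Z^18, C_2 ≅ Z^12.

∂_1: C_1 → C_0 maps an edge to its endpoints' difference, ∂[p,q] = q − p. For instance
  ∂[v_0,v_3] = [v_3] − [v_0].
The resulting 7×18 matrix has rank 6, and its Smith normal form has invariant factors (1,1,1,1,1,1).

Boundary ∂_2: C_2 → C_1 acts by ∂[p,q,r] = [q,r] − [p,r] + [p,q]. For instance
  ∂[v_2,v_4,v_6] = [v_4,v_6] − [v_2,v_6] + [v_2,v_4],
  ∂[v_0,v_2,v_5] = [v_2,v_5] − [v_0,v_5] + [v_0,v_2].
The 18×12 boundary matrix has rank 12 and Smith normal form diag(1,1,1,1,1,1,1,1,1,1,1,2).

Computing H_k = (kernel of ∂_k) / (image of ∂_{k+1}):

  H_0: rank C_0 − rank ∂_1 = 7 − 6 = 1, and the invariant factors of ∂_1 are all 1, so H_0 = Z.
  H_1: rank ker ∂_1 − rank ∂_2 = (18 − 6) − 12 = 0, and ∂_2 has invariant factor 2 > 1, so H_1 = Z/2.
  H_2: rank ker ∂_2 − rank ∂_3 = (12 − 12) − 0 = 0, and there is no ∂_3, so H_2 = 0.

(K is a triangulation of the real projective plane RP^2.)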